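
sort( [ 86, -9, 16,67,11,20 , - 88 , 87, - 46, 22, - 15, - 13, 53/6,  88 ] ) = [ - 88, - 46, - 15,-13, - 9, 53/6,11,16, 20 , 22 , 67,86, 87,  88]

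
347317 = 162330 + 184987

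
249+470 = 719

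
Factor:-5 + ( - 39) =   -  2^2*11^1 = - 44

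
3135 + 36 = 3171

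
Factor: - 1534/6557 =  - 2^1*13^1*59^1*79^(-1)*83^ ( - 1)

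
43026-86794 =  - 43768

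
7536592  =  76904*98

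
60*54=3240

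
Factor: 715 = 5^1*11^1*13^1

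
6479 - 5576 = 903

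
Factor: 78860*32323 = 2548991780  =  2^2*5^1*3943^1*32323^1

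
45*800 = 36000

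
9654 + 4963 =14617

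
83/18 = 4 + 11/18 = 4.61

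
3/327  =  1/109 = 0.01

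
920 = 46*20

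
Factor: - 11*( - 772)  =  2^2*11^1*193^1 = 8492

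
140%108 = 32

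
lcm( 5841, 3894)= 11682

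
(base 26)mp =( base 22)153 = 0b1001010101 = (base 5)4342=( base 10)597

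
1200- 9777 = -8577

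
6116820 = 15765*388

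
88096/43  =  88096/43 = 2048.74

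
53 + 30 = 83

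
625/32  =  625/32 = 19.53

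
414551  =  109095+305456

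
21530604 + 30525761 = 52056365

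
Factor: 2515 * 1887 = 3^1*5^1*17^1*37^1 *503^1 = 4745805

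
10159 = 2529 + 7630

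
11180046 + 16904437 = 28084483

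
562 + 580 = 1142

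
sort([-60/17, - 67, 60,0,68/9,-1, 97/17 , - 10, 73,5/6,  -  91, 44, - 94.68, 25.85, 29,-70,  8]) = [ - 94.68,- 91, - 70, - 67,-10,-60/17, -1, 0, 5/6,97/17 , 68/9, 8, 25.85,  29,44, 60, 73]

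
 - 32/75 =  - 32/75 = -  0.43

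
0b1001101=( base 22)3b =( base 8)115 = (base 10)77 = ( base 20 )3H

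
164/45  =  3+29/45 = 3.64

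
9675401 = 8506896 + 1168505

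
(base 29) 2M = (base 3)2222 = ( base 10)80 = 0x50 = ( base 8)120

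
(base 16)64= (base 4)1210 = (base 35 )2u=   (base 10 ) 100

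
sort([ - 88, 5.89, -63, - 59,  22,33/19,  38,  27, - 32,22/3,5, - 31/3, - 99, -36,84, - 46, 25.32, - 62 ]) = [-99 , - 88, - 63,-62, - 59, - 46, - 36, - 32, - 31/3,33/19,  5, 5.89 , 22/3, 22,  25.32, 27,38 , 84] 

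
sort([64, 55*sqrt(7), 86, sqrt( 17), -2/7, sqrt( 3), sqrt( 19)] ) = [ - 2/7,sqrt(3 ) , sqrt( 17), sqrt(19), 64,86,55*sqrt ( 7) ]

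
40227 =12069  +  28158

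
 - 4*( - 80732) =322928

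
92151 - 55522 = 36629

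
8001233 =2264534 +5736699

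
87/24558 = 29/8186 =0.00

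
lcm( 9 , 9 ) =9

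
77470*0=0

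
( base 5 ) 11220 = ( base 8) 1452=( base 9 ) 1100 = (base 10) 810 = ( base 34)NS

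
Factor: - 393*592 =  - 232656 = - 2^4*3^1*37^1 * 131^1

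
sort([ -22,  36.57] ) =[ - 22,36.57]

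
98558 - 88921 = 9637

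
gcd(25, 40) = 5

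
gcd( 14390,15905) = 5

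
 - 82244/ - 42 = 1958 + 4/21 = 1958.19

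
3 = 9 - 6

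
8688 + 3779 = 12467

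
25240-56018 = -30778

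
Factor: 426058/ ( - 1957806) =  -213029/978903 =- 3^(  -  2 )*23^ (-1)*4729^( - 1) * 213029^1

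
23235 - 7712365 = -7689130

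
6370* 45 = 286650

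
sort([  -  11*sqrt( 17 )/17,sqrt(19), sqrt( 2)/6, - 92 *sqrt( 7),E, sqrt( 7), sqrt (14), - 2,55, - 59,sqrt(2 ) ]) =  [ - 92*sqrt( 7 ),  -  59 ,-11 *sqrt(17 )/17, - 2, sqrt ( 2 ) /6,  sqrt( 2 ), sqrt(7),E, sqrt( 14 ),  sqrt( 19 ), 55] 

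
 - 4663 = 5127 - 9790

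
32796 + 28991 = 61787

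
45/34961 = 45/34961 = 0.00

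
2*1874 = 3748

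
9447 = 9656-209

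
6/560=3/280 = 0.01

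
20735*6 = 124410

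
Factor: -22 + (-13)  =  -5^1*7^1 = -35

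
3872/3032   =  484/379 = 1.28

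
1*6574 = 6574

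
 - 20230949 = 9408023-29638972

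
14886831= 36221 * 411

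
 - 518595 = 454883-973478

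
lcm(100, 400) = 400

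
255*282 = 71910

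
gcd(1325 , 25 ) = 25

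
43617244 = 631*69124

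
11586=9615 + 1971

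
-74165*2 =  - 148330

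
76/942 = 38/471  =  0.08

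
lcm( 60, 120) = 120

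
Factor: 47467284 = 2^2* 3^1*727^1*5441^1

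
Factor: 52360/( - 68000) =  - 77/100 = - 2^( - 2 ) *5^(- 2 )*7^1*11^1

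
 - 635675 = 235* (-2705 )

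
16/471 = 16/471 = 0.03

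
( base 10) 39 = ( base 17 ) 25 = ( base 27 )1C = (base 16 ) 27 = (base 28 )1B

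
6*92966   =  557796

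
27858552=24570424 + 3288128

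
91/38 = 2 + 15/38 = 2.39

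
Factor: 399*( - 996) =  - 397404  =  - 2^2*3^2 * 7^1*19^1  *  83^1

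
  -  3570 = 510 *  ( - 7)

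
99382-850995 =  - 751613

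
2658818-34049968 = -31391150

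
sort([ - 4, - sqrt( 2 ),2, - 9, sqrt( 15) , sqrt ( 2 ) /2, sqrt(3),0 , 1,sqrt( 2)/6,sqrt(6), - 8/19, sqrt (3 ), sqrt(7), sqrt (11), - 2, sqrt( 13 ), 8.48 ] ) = [ - 9, - 4, -2, - sqrt( 2), - 8/19, 0, sqrt( 2)/6, sqrt( 2 ) /2, 1 , sqrt( 3),sqrt (3), 2, sqrt( 6 ), sqrt ( 7),sqrt( 11),sqrt ( 13 ),sqrt( 15), 8.48 ] 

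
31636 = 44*719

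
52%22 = 8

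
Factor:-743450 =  - 2^1 *5^2*14869^1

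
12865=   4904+7961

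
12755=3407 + 9348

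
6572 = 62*106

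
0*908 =0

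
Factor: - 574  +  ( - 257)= - 831 = - 3^1*277^1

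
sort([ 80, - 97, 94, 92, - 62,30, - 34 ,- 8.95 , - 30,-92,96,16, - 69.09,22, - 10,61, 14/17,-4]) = [-97, - 92, - 69.09,-62,- 34, - 30, -10, - 8.95,-4, 14/17,16, 22,30, 61 , 80,92 , 94, 96 ] 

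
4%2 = 0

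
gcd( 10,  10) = 10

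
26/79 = 26/79=0.33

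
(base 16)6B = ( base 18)5H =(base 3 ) 10222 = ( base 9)128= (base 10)107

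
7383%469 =348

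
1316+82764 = 84080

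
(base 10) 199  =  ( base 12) 147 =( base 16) C7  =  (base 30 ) 6J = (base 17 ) bc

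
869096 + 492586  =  1361682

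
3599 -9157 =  - 5558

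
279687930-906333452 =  - 626645522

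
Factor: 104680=2^3 *5^1 *2617^1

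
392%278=114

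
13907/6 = 2317+5/6 = 2317.83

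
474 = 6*79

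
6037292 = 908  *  6649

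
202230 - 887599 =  - 685369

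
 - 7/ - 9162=7/9162 = 0.00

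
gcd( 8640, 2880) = 2880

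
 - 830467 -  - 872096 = 41629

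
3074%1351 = 372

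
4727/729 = 6+353/729 = 6.48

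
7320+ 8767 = 16087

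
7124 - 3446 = 3678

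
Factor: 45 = 3^2 * 5^1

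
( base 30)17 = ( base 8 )45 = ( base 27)1A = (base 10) 37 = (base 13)2B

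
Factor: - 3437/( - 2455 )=7/5 = 5^ (-1)*7^1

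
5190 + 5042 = 10232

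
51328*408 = 20941824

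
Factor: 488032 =2^5*101^1*151^1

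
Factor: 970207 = 7^1*17^1*31^1*263^1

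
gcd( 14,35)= 7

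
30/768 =5/128 = 0.04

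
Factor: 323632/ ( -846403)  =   - 2^4*113^1*179^1*846403^( - 1)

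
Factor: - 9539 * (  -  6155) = 58712545 = 5^1*1231^1*9539^1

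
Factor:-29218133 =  - 7^1*71^1 * 58789^1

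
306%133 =40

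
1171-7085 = -5914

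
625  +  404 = 1029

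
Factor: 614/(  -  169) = - 2^1*13^( - 2)*307^1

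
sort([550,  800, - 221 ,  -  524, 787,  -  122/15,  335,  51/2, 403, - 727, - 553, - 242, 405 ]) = [ - 727, - 553, - 524, - 242 , - 221, - 122/15, 51/2,335 , 403, 405, 550, 787,  800 ]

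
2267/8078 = 2267/8078 =0.28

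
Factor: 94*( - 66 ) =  - 6204  =  -2^2*3^1*11^1*47^1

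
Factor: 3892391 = 31^1*241^1*521^1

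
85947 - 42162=43785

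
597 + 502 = 1099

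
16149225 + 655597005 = 671746230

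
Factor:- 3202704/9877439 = - 2^4 *3^2*11^(-1)*13^(  -  1)*23^1*967^1  *  69073^( - 1 ) 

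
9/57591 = 1/6399= 0.00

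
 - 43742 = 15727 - 59469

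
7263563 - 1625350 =5638213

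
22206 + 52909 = 75115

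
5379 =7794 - 2415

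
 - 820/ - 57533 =820/57533 = 0.01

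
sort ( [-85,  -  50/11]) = [ - 85,  -  50/11]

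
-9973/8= - 1247+3/8 = -  1246.62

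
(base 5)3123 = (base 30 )dn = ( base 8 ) 635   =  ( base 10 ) 413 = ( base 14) 217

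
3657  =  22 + 3635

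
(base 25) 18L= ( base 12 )5A6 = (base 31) r9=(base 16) 34e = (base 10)846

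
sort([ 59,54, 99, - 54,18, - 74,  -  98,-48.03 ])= [-98, - 74, -54,- 48.03,18, 54,59,99]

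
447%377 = 70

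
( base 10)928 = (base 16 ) 3A0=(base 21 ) 224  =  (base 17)33a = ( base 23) 1H8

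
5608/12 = 1402/3=467.33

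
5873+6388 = 12261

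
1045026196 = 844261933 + 200764263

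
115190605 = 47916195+67274410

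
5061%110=1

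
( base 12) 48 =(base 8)70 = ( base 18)32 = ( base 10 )56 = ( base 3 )2002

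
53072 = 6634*8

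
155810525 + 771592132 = 927402657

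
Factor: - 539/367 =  - 7^2*11^1 * 367^( - 1)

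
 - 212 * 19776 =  - 4192512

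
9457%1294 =399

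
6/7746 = 1/1291 = 0.00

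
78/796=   39/398 = 0.10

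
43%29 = 14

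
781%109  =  18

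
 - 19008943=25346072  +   - 44355015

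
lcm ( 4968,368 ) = 9936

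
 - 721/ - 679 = 103/97 = 1.06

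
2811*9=25299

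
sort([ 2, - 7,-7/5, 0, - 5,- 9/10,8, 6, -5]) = [- 7,  -  5, - 5,-7/5 , - 9/10 , 0, 2, 6,  8] 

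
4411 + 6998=11409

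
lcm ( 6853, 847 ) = 75383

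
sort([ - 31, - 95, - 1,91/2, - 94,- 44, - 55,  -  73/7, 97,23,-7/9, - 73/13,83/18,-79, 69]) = [ - 95, - 94,  -  79,- 55, - 44,-31, - 73/7, - 73/13, - 1, - 7/9, 83/18,23,91/2 , 69,97]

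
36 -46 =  - 10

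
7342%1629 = 826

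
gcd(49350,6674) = 94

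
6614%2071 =401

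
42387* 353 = 14962611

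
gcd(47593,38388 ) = 7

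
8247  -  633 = 7614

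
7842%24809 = 7842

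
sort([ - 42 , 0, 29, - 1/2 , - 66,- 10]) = [ - 66, - 42, - 10, -1/2, 0, 29 ]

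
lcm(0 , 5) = 0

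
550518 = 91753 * 6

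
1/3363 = 1/3363 = 0.00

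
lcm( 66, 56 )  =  1848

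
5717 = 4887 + 830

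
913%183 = 181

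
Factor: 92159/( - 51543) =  - 3^( - 3) * 23^( - 1 )*83^( - 1)*157^1*587^1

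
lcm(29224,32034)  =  1665768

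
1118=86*13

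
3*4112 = 12336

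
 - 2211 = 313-2524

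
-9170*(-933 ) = 8555610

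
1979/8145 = 1979/8145  =  0.24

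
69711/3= 23237= 23237.00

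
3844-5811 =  - 1967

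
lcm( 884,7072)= 7072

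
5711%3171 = 2540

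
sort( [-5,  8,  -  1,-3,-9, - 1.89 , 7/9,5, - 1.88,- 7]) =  [ - 9,-7,-5,  -  3,-1.89,-1.88, - 1, 7/9,5, 8 ]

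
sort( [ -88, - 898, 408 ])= [ - 898, - 88, 408] 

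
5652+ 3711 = 9363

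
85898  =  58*1481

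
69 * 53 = 3657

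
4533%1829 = 875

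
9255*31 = 286905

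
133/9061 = 133/9061 = 0.01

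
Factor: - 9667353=-3^1 * 29^1*111119^1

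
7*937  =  6559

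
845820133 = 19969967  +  825850166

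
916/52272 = 229/13068 = 0.02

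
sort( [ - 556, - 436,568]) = [  -  556, - 436 , 568]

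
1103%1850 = 1103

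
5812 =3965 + 1847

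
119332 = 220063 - 100731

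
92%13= 1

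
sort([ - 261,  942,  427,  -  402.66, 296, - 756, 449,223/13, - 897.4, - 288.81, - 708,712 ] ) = [ - 897.4, - 756, - 708, - 402.66, - 288.81, - 261, 223/13, 296, 427,449, 712, 942] 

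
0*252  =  0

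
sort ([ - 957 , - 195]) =[ - 957, - 195 ]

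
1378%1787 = 1378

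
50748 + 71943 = 122691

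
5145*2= 10290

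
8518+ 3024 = 11542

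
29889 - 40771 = -10882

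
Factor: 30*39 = 1170 = 2^1 * 3^2*5^1*13^1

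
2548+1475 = 4023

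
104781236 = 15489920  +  89291316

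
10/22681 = 10/22681 = 0.00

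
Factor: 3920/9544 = 2^1*5^1 * 7^2*1193^(-1) = 490/1193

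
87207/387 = 225+44/129=225.34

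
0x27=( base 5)124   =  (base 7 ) 54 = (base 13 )30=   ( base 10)39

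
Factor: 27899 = 23^1*1213^1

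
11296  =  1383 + 9913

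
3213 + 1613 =4826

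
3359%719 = 483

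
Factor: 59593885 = 5^1 *13^1  *  47^1 * 19507^1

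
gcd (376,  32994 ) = 94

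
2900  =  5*580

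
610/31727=610/31727= 0.02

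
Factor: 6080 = 2^6 * 5^1*19^1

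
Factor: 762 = 2^1*3^1 * 127^1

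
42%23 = 19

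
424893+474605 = 899498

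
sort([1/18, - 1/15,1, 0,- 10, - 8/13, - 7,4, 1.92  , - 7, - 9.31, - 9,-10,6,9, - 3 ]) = [ - 10, - 10, - 9.31, - 9,  -  7, - 7, - 3, - 8/13,-1/15, 0,1/18,1 , 1.92, 4,6, 9] 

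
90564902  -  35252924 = 55311978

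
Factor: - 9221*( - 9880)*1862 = 2^4*5^1*7^2*13^1*19^2*9221^1 = 169634679760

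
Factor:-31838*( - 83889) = 2670857982 =2^1 * 3^3*13^1*239^1*15919^1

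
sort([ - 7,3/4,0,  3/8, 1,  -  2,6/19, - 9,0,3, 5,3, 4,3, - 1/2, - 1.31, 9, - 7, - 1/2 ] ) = [ - 9,- 7, - 7, - 2,  -  1.31, - 1/2,-1/2,0,0,  6/19,3/8, 3/4,1, 3, 3,3,4,5 , 9 ] 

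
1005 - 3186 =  - 2181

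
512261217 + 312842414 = 825103631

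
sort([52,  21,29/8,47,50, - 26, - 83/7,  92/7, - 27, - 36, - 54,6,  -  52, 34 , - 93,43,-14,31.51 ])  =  [ - 93 , - 54, - 52, - 36, - 27, -26, -14, - 83/7, 29/8  ,  6, 92/7, 21,31.51, 34,43,47 , 50,52 ] 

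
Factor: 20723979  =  3^1*43^1*160651^1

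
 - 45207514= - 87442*517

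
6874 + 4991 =11865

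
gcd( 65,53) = 1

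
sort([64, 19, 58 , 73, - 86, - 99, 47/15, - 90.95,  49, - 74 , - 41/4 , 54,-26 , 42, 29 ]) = [ - 99, - 90.95, - 86, - 74, - 26, - 41/4,47/15,19,29 , 42, 49 , 54, 58, 64,73] 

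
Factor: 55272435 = 3^1 *5^1 *71^1*51899^1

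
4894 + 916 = 5810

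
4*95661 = 382644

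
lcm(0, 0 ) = 0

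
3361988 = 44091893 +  - 40729905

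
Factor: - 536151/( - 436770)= 2^(-1 )*3^(-1 ) * 5^ ( - 1)*7^1*11^2 * 23^( - 1 ) = 847/690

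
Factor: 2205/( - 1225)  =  -3^2 * 5^ ( - 1)=- 9/5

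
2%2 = 0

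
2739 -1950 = 789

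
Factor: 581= 7^1*83^1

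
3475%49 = 45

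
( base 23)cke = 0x1AA6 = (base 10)6822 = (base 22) e22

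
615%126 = 111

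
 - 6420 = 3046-9466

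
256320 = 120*2136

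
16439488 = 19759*832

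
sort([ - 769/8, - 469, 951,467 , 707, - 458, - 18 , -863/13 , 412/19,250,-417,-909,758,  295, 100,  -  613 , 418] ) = [ - 909 , - 613, - 469 ,-458, - 417, -769/8 , - 863/13,  -  18,  412/19,100,  250,  295,418, 467, 707, 758, 951]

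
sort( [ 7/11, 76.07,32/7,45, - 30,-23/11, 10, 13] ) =[ - 30, - 23/11,7/11,32/7,  10,13 , 45,76.07]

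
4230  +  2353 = 6583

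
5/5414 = 5/5414 = 0.00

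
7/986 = 7/986 = 0.01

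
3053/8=3053/8= 381.62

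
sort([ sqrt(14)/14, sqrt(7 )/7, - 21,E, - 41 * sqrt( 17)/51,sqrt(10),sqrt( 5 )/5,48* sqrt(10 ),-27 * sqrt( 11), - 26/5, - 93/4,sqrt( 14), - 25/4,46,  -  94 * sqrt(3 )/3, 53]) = [ - 27*sqrt ( 11 ), - 94*sqrt( 3) /3, - 93/4, - 21, - 25/4, - 26/5, - 41*sqrt (17)/51,sqrt(14 ) /14,sqrt(7)/7,sqrt(5)/5 , E,sqrt( 10),sqrt(14),46,  53, 48 * sqrt (10)]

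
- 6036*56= -338016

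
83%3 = 2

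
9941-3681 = 6260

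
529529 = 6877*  77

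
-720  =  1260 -1980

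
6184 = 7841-1657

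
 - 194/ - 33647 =194/33647 = 0.01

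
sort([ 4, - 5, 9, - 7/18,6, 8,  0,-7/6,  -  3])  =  [- 5, -3,-7/6,-7/18,0,4,6,8,9]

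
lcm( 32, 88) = 352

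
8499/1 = 8499= 8499.00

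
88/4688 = 11/586 = 0.02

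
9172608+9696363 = 18868971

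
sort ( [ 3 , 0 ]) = [0,  3 ] 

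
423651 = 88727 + 334924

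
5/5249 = 5/5249 = 0.00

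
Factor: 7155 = 3^3*5^1*53^1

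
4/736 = 1/184= 0.01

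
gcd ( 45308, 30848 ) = 964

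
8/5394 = 4/2697= 0.00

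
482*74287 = 35806334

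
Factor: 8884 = 2^2*2221^1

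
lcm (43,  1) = 43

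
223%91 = 41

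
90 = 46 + 44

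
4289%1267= 488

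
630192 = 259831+370361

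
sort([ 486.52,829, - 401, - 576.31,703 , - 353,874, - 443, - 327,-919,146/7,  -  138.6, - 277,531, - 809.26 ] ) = [  -  919,-809.26,-576.31, - 443, - 401, - 353, - 327, - 277, - 138.6, 146/7,486.52,531,703,829,874 ]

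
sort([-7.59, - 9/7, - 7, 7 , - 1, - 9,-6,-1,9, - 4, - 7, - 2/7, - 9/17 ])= [ -9, - 7.59, - 7, - 7,  -  6, - 4, - 9/7, - 1, - 1, - 9/17, - 2/7, 7, 9 ]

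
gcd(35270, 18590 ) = 10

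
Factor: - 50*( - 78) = 2^2*3^1*5^2*13^1 = 3900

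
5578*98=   546644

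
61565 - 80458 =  - 18893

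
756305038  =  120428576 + 635876462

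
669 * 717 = 479673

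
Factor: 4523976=2^3*3^2*19^1*3307^1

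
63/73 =63/73=0.86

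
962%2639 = 962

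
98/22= 4 + 5/11= 4.45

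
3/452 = 3/452 = 0.01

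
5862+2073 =7935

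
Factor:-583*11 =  - 6413=-  11^2*53^1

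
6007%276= 211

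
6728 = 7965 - 1237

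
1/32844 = 1/32844 =0.00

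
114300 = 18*6350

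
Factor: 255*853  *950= 206639250 = 2^1*3^1*5^3*17^1 * 19^1*853^1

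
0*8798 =0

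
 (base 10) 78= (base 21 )3f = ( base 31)2g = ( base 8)116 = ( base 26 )30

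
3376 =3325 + 51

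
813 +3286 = 4099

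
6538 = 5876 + 662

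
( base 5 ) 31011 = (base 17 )6G0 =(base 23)3I5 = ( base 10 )2006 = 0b11111010110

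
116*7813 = 906308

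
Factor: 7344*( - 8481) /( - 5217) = 2^4*3^3*11^1*17^1*37^( - 1)*47^(-1 ) * 257^1 = 20761488/1739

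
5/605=1/121 = 0.01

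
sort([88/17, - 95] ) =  [ -95,88/17]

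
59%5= 4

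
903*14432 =13032096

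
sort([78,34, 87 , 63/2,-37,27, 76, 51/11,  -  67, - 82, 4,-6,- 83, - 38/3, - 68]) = [ - 83, - 82,- 68,  -  67, - 37, - 38/3, - 6, 4,  51/11, 27 , 63/2 , 34,76, 78,87]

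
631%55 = 26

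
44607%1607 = 1218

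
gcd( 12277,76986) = 1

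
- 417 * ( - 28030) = 11688510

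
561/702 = 187/234=0.80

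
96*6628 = 636288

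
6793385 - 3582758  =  3210627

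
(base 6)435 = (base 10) 167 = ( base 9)205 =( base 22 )7D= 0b10100111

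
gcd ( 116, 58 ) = 58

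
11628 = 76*153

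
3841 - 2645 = 1196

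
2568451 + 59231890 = 61800341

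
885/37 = 23 + 34/37 = 23.92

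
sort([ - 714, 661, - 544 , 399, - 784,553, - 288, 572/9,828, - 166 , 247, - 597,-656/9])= [ - 784,- 714, - 597,-544, - 288, - 166, - 656/9,572/9,247,399,553,661, 828] 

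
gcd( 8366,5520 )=2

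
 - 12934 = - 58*223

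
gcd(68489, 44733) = 1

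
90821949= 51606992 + 39214957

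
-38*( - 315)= 11970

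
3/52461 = 1/17487 = 0.00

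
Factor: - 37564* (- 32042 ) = 1203625688 = 2^3*37^1*433^1*9391^1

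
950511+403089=1353600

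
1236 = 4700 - 3464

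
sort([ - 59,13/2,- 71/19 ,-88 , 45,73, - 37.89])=[ -88 ,- 59, - 37.89, - 71/19,13/2,45, 73]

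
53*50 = 2650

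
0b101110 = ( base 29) 1h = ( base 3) 1201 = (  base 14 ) 34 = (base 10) 46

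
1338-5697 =-4359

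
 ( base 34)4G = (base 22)6k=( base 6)412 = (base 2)10011000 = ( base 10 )152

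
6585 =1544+5041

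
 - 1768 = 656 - 2424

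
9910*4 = 39640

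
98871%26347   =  19830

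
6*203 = 1218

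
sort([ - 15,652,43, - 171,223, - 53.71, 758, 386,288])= [  -  171, - 53.71, - 15, 43,223,288,386, 652,758 ]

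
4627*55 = 254485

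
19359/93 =6453/31 =208.16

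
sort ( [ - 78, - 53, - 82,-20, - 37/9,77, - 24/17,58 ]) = [ - 82, - 78, - 53, - 20, - 37/9, - 24/17, 58, 77 ] 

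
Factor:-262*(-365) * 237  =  2^1 * 3^1 * 5^1 * 73^1*79^1* 131^1 = 22664310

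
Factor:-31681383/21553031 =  - 3^1*73^(  -  1 )*295247^(- 1 )*10560461^1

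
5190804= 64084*81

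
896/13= 68 +12/13 = 68.92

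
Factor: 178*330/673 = 2^2*3^1*5^1*11^1 * 89^1 * 673^(  -  1 ) =58740/673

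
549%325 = 224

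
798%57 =0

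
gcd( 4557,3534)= 93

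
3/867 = 1/289 = 0.00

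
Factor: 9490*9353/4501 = 2^1 * 5^1*7^(-1 )*13^1*47^1*73^1*199^1*643^( - 1 ) = 88759970/4501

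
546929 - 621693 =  - 74764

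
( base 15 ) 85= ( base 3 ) 11122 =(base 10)125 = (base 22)5F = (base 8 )175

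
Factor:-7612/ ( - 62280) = 11/90=2^( - 1)*3^(-2) * 5^(-1 ) * 11^1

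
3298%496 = 322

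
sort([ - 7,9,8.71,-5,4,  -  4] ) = [ - 7,  -  5, - 4, 4,8.71,9]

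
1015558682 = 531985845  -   - 483572837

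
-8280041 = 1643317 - 9923358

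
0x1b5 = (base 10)437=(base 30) eh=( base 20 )11H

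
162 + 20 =182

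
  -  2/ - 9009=2/9009 =0.00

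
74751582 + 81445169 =156196751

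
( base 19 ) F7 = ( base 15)147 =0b100100100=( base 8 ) 444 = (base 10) 292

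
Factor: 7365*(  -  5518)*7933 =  - 2^1 *3^1*5^1*31^1 * 89^1*491^1*7933^1= - 322397675310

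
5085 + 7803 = 12888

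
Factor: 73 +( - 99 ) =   -  26 =- 2^1*13^1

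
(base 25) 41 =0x65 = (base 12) 85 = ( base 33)32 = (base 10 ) 101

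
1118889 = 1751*639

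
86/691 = 86/691 = 0.12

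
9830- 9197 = 633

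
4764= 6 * 794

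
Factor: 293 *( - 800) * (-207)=2^5*3^2 * 5^2*23^1 * 293^1 = 48520800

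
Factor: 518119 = 7^1*74017^1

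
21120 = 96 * 220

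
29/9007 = 29/9007  =  0.00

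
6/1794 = 1/299  =  0.00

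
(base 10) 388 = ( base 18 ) 13a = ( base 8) 604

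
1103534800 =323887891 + 779646909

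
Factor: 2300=2^2 * 5^2*23^1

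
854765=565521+289244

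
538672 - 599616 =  - 60944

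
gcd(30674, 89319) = 1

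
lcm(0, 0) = 0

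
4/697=4/697 =0.01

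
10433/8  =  1304+1/8= 1304.12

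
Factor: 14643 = 3^2*1627^1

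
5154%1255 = 134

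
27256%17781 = 9475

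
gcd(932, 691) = 1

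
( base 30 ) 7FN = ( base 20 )GID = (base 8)15165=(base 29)81G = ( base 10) 6773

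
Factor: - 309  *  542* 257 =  - 2^1 * 3^1 *103^1*257^1 *271^1=- 43041846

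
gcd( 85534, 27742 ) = 2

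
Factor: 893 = 19^1*47^1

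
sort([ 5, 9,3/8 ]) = [ 3/8,5, 9 ]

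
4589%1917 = 755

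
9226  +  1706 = 10932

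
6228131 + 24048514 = 30276645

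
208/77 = 2 + 54/77 = 2.70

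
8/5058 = 4/2529 = 0.00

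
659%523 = 136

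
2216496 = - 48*( - 46177 ) 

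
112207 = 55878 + 56329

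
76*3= 228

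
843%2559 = 843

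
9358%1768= 518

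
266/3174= 133/1587 = 0.08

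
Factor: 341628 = 2^2*3^1*7^3*83^1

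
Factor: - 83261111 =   -  47^1*131^1*13523^1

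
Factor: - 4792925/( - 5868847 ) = 5^2 * 83^( - 1 )*70709^( - 1) * 191717^1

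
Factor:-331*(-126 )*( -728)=-2^4*3^2*7^2*13^1*331^1  =  -30361968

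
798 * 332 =264936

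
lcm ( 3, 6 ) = 6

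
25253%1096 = 45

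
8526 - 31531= - 23005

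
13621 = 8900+4721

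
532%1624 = 532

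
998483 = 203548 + 794935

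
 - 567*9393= - 5325831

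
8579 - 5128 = 3451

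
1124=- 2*(  -  562 ) 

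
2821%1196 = 429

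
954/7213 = 954/7213 =0.13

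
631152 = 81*7792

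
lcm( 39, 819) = 819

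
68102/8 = 34051/4 = 8512.75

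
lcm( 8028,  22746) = 136476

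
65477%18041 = 11354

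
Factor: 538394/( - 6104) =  - 269197/3052= - 2^( - 2 )  *  7^( - 1)*109^(- 1)*241^1 * 1117^1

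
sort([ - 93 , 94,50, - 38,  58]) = [ - 93, - 38, 50, 58,94 ]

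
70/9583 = 10/1369 = 0.01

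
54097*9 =486873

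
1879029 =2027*927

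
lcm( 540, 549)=32940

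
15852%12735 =3117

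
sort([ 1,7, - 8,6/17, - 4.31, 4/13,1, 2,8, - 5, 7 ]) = [ - 8, - 5,-4.31,4/13 , 6/17,1,1,2, 7 , 7 , 8 ] 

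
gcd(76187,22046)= 1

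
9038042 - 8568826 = 469216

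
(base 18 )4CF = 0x5F7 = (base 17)54e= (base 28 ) 1QF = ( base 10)1527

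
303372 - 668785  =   - 365413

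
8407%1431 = 1252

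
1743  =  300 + 1443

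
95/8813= 95/8813= 0.01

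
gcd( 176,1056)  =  176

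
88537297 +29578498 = 118115795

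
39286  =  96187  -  56901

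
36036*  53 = 1909908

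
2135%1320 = 815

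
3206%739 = 250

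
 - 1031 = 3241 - 4272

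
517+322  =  839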